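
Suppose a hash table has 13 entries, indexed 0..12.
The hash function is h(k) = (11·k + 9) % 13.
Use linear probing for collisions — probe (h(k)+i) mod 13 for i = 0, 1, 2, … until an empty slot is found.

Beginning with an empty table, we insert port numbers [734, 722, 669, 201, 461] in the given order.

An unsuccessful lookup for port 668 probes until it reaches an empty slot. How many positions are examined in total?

3

Insert 734: h=10, slot 10 empty -> index 10.
Insert 722: h=8, slot 8 empty -> index 8.
Insert 669: h=10, slot 10 occupied -> index 11.
Insert 201: h=10, slots 10,11 occupied -> index 12.
Insert 461: h=10, slots 10,11,12 occupied -> index 0.
Table: [461, —, —, —, —, —, —, —, 722, —, 734, 669, 201]
Lookup 668: h=12, probe 12,0,1 → slot 1 empty, not found.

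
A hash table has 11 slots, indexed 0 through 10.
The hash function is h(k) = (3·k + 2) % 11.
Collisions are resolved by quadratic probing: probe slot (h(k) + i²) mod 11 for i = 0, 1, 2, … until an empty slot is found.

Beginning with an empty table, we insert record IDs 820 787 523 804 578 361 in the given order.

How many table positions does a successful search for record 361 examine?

2

Insert 820: h=9, slot 9 empty => index 9.
Insert 787: h=9, slot 9 occupied => index 10.
Insert 523: h=9, slots 9,10 occupied => index 2.
Insert 804: h=5, slot 5 empty => index 5.
Insert 578: h=9, slots 9,10,2 occupied => index 7.
Insert 361: h=7, slot 7 occupied => index 8.
Table: [-, -, 523, -, -, 804, -, 578, 361, 820, 787]
Lookup 361: h=7, probe 7,8 → found at 8.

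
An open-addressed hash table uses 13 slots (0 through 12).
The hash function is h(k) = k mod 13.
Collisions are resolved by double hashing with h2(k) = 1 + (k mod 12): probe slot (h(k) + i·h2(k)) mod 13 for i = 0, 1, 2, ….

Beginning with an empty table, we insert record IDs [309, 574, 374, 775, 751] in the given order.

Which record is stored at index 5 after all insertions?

751

309: h=10 -> slot 10
574: h=2 -> slot 2
374: h=10, h2=3, probe 10,0 -> slot 0
775: h=8 -> slot 8
751: h=10, h2=8, probe 10,5 -> slot 5
Table: [374, -, 574, -, -, 751, -, -, 775, -, 309, -, -]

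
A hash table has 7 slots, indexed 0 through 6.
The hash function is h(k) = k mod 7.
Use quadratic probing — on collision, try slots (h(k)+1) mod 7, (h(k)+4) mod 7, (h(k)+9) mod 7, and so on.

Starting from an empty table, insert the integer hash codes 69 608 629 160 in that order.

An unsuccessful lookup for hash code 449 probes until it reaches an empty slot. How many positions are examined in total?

69: h=6 => slot 6
608: h=6, probe 6,0 => slot 0
629: h=6, probe 6,0,3 => slot 3
160: h=6, probe 6,0,3,1 => slot 1
Table: [608, 160, ., 629, ., ., 69]
Lookup 449: h=1, probe 1,2 → slot 2 empty, not found.

2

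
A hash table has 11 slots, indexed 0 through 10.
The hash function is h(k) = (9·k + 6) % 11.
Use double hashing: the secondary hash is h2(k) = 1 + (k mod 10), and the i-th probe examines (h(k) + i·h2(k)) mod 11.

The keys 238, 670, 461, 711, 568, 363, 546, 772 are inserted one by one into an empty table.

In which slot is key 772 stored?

Insert 238: h=3, slot 3 empty → index 3.
Insert 670: h=8, slot 8 empty → index 8.
Insert 461: h=8, h2=2, slot 8 occupied → index 10.
Insert 711: h=3, h2=2, slot 3 occupied → index 5.
Insert 568: h=3, h2=9, slot 3 occupied → index 1.
Insert 363: h=6, slot 6 empty → index 6.
Insert 546: h=3, h2=7, slots 3,10,6 occupied → index 2.
Insert 772: h=2, h2=3, slots 2,5,8 occupied → index 0.
Table: [772, 568, 546, 238, ∅, 711, 363, ∅, 670, ∅, 461]

0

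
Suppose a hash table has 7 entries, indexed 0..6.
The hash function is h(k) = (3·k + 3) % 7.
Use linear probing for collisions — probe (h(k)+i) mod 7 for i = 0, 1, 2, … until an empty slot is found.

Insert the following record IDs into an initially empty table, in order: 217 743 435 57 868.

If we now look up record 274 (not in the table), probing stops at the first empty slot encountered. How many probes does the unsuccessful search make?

4

217: h=3 => slot 3
743: h=6 => slot 6
435: h=6, probe 6,0 => slot 0
57: h=6, probe 6,0,1 => slot 1
868: h=3, probe 3,4 => slot 4
Table: [435, 57, _, 217, 868, _, 743]
Lookup 274: h=6, probe 6,0,1,2 → slot 2 empty, not found.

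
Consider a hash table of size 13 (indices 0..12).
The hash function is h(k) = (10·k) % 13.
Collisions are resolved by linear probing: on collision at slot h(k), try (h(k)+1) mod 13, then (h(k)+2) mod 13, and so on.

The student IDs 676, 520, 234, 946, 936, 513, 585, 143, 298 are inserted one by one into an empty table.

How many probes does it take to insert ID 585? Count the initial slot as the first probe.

5

676: h=0 => slot 0
520: h=0, probe 0,1 => slot 1
234: h=0, probe 0,1,2 => slot 2
946: h=9 => slot 9
936: h=0, probe 0,1,2,3 => slot 3
513: h=8 => slot 8
585: h=0, probe 0,1,2,3,4 => slot 4
143: h=0, probe 0,1,2,3,4,5 => slot 5
298: h=3, probe 3,4,5,6 => slot 6
Table: [676, 520, 234, 936, 585, 143, 298, -, 513, 946, -, -, -]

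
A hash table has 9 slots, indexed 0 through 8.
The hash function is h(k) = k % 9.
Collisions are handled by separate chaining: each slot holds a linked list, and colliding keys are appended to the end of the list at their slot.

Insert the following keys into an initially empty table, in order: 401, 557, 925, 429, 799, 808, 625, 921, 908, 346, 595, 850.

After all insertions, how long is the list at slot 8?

Insert 401: h=5, bucket 5 empty -> new chain.
Insert 557: h=8, bucket 8 empty -> new chain.
Insert 925: h=7, bucket 7 empty -> new chain.
Insert 429: h=6, bucket 6 empty -> new chain.
Insert 799: h=7, bucket 7 nonempty -> append to chain.
Insert 808: h=7, bucket 7 nonempty -> append to chain.
Insert 625: h=4, bucket 4 empty -> new chain.
Insert 921: h=3, bucket 3 empty -> new chain.
Insert 908: h=8, bucket 8 nonempty -> append to chain.
Insert 346: h=4, bucket 4 nonempty -> append to chain.
Insert 595: h=1, bucket 1 empty -> new chain.
Insert 850: h=4, bucket 4 nonempty -> append to chain.
Final buckets:
0: —
1: 595
2: —
3: 921
4: 625 -> 346 -> 850
5: 401
6: 429
7: 925 -> 799 -> 808
8: 557 -> 908

2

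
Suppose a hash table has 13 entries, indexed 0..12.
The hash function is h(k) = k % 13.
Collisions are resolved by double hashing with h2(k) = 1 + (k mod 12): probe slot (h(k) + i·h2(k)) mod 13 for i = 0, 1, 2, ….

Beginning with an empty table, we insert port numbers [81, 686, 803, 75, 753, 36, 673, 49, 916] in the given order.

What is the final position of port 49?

Insert 81: h=3, slot 3 empty => index 3.
Insert 686: h=10, slot 10 empty => index 10.
Insert 803: h=10, h2=12, slot 10 occupied => index 9.
Insert 75: h=10, h2=4, slot 10 occupied => index 1.
Insert 753: h=12, slot 12 empty => index 12.
Insert 36: h=10, h2=1, slot 10 occupied => index 11.
Insert 673: h=10, h2=2, slots 10,12,1,3 occupied => index 5.
Insert 49: h=10, h2=2, slots 10,12,1,3,5 occupied => index 7.
Insert 916: h=6, slot 6 empty => index 6.
Table: [∅, 75, ∅, 81, ∅, 673, 916, 49, ∅, 803, 686, 36, 753]

7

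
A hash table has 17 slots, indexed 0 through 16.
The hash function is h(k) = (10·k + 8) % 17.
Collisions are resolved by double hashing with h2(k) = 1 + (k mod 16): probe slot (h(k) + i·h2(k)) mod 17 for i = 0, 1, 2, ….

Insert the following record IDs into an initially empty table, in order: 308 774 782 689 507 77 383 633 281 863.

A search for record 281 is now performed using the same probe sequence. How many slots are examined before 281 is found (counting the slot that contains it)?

2

308 hashes to 11; slot 11 is free -> place at 11.
774 hashes to 13; slot 13 is free -> place at 13.
782 hashes to 8; slot 8 is free -> place at 8.
689 hashes to 13, h2=2; 13 taken -> place at 15.
507 hashes to 12; slot 12 is free -> place at 12.
77 hashes to 13, h2=14; 13 taken -> place at 10.
383 hashes to 13, h2=16; 13,12,11,10 taken -> place at 9.
633 hashes to 14; slot 14 is free -> place at 14.
281 hashes to 13, h2=10; 13 taken -> place at 6.
863 hashes to 2; slot 2 is free -> place at 2.
Table: [_, _, 863, _, _, _, 281, _, 782, 383, 77, 308, 507, 774, 633, 689, _]
Lookup 281: h=13, h2=10, probe 13,6 → found at 6.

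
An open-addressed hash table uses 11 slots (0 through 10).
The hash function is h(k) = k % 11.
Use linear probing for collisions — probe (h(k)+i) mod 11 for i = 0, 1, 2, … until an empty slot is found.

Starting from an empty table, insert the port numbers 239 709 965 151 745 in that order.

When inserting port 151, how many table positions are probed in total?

Insert 239: h=8, slot 8 empty → index 8.
Insert 709: h=5, slot 5 empty → index 5.
Insert 965: h=8, slot 8 occupied → index 9.
Insert 151: h=8, slots 8,9 occupied → index 10.
Insert 745: h=8, slots 8,9,10 occupied → index 0.
Table: [745, -, -, -, -, 709, -, -, 239, 965, 151]

3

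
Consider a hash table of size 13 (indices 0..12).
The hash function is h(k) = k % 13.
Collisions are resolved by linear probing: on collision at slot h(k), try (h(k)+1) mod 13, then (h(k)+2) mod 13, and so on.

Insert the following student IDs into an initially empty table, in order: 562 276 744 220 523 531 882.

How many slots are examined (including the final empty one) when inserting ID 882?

Insert 562: h=3, slot 3 empty -> index 3.
Insert 276: h=3, slot 3 occupied -> index 4.
Insert 744: h=3, slots 3,4 occupied -> index 5.
Insert 220: h=12, slot 12 empty -> index 12.
Insert 523: h=3, slots 3,4,5 occupied -> index 6.
Insert 531: h=11, slot 11 empty -> index 11.
Insert 882: h=11, slots 11,12 occupied -> index 0.
Table: [882, _, _, 562, 276, 744, 523, _, _, _, _, 531, 220]

3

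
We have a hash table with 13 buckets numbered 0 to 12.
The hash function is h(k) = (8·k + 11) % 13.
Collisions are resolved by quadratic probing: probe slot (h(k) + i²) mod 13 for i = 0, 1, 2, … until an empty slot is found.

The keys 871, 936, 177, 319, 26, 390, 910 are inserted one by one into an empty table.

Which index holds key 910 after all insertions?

871 hashes to 11; slot 11 is free -> place at 11.
936 hashes to 11; 11 taken -> place at 12.
177 hashes to 10; slot 10 is free -> place at 10.
319 hashes to 2; slot 2 is free -> place at 2.
26 hashes to 11; 11,12,2 taken -> place at 7.
390 hashes to 11; 11,12,2,7 taken -> place at 1.
910 hashes to 11; 11,12,2,7,1,10 taken -> place at 8.
Table: [., 390, 319, ., ., ., ., 26, 910, ., 177, 871, 936]

8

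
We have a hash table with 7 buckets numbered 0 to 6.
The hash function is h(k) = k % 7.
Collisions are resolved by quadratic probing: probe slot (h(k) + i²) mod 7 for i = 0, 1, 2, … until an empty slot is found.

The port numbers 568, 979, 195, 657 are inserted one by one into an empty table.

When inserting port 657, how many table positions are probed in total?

568 hashes to 1; slot 1 is free => place at 1.
979 hashes to 6; slot 6 is free => place at 6.
195 hashes to 6; 6 taken => place at 0.
657 hashes to 6; 6,0 taken => place at 3.
Table: [195, 568, ., 657, ., ., 979]

3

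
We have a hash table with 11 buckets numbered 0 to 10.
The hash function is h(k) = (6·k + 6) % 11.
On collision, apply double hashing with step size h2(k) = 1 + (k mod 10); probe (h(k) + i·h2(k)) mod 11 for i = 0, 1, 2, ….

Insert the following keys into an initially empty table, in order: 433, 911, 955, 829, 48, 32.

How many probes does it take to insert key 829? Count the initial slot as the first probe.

2

Insert 433: h=8, slot 8 empty => index 8.
Insert 911: h=5, slot 5 empty => index 5.
Insert 955: h=5, h2=6, slot 5 occupied => index 0.
Insert 829: h=8, h2=10, slot 8 occupied => index 7.
Insert 48: h=8, h2=9, slot 8 occupied => index 6.
Insert 32: h=0, h2=3, slot 0 occupied => index 3.
Table: [955, -, -, 32, -, 911, 48, 829, 433, -, -]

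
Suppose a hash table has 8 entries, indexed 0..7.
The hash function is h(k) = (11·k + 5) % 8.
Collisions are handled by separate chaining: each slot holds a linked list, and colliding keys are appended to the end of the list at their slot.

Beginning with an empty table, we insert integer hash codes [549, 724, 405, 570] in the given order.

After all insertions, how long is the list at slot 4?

2

549 → bucket 4
724 → bucket 1
405 → bucket 4 (collision)
570 → bucket 3
Final buckets:
0: _
1: 724
2: _
3: 570
4: 549 -> 405
5: _
6: _
7: _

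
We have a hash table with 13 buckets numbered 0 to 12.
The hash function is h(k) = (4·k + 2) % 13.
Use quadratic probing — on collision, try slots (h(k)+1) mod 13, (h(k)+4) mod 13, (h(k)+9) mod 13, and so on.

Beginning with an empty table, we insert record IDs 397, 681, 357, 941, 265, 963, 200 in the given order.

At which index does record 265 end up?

5

397 hashes to 4; slot 4 is free => place at 4.
681 hashes to 9; slot 9 is free => place at 9.
357 hashes to 0; slot 0 is free => place at 0.
941 hashes to 9; 9 taken => place at 10.
265 hashes to 9; 9,10,0 taken => place at 5.
963 hashes to 6; slot 6 is free => place at 6.
200 hashes to 9; 9,10,0,5 taken => place at 12.
Table: [357, ., ., ., 397, 265, 963, ., ., 681, 941, ., 200]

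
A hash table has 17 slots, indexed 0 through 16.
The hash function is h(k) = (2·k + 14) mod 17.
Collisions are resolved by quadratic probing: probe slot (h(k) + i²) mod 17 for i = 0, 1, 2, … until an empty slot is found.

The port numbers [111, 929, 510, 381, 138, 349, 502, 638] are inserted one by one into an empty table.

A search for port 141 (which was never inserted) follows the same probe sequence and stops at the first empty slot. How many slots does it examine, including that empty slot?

111 hashes to 15; slot 15 is free → place at 15.
929 hashes to 2; slot 2 is free → place at 2.
510 hashes to 14; slot 14 is free → place at 14.
381 hashes to 11; slot 11 is free → place at 11.
138 hashes to 1; slot 1 is free → place at 1.
349 hashes to 15; 15 taken → place at 16.
502 hashes to 15; 15,16,2 taken → place at 7.
638 hashes to 15; 15,16,2,7,14 taken → place at 6.
Table: [∅, 138, 929, ∅, ∅, ∅, 638, 502, ∅, ∅, ∅, 381, ∅, ∅, 510, 111, 349]
Lookup 141: h=7, probe 7,8 → slot 8 empty, not found.

2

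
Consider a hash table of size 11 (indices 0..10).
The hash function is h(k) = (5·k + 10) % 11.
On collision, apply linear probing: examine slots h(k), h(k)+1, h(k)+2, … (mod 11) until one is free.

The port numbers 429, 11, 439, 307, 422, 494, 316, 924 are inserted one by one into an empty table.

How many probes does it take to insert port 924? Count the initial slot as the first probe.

3

Insert 429: h=10, slot 10 empty -> index 10.
Insert 11: h=10, slot 10 occupied -> index 0.
Insert 439: h=5, slot 5 empty -> index 5.
Insert 307: h=5, slot 5 occupied -> index 6.
Insert 422: h=8, slot 8 empty -> index 8.
Insert 494: h=5, slots 5,6 occupied -> index 7.
Insert 316: h=6, slots 6,7,8 occupied -> index 9.
Insert 924: h=10, slots 10,0 occupied -> index 1.
Table: [11, 924, —, —, —, 439, 307, 494, 422, 316, 429]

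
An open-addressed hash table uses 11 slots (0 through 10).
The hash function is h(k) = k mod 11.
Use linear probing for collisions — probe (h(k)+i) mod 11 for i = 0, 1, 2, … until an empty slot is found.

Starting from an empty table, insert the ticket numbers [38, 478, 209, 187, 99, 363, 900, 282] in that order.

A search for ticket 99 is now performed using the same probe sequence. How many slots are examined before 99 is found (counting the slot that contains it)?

38: h=5 => slot 5
478: h=5, probe 5,6 => slot 6
209: h=0 => slot 0
187: h=0, probe 0,1 => slot 1
99: h=0, probe 0,1,2 => slot 2
363: h=0, probe 0,1,2,3 => slot 3
900: h=9 => slot 9
282: h=7 => slot 7
Table: [209, 187, 99, 363, —, 38, 478, 282, —, 900, —]
Lookup 99: h=0, probe 0,1,2 → found at 2.

3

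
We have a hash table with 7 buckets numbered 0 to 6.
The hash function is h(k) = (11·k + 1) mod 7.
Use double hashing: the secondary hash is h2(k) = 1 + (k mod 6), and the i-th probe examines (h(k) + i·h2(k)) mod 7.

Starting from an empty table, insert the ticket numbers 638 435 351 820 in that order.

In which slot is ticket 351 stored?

6

638 hashes to 5; slot 5 is free => place at 5.
435 hashes to 5, h2=4; 5 taken => place at 2.
351 hashes to 5, h2=4; 5,2 taken => place at 6.
820 hashes to 5, h2=5; 5 taken => place at 3.
Table: [∅, ∅, 435, 820, ∅, 638, 351]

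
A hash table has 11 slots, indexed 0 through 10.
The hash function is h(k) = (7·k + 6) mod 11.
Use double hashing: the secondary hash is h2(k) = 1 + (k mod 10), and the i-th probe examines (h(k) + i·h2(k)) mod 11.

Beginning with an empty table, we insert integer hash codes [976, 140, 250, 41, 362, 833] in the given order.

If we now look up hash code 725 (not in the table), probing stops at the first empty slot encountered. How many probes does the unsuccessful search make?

2

976: h=7 -> slot 7
140: h=7, h2=1, probe 7,8 -> slot 8
250: h=7, h2=1, probe 7,8,9 -> slot 9
41: h=7, h2=2, probe 7,9,0 -> slot 0
362: h=10 -> slot 10
833: h=7, h2=4, probe 7,0,4 -> slot 4
Table: [41, _, _, _, 833, _, _, 976, 140, 250, 362]
Lookup 725: h=10, h2=6, probe 10,5 → slot 5 empty, not found.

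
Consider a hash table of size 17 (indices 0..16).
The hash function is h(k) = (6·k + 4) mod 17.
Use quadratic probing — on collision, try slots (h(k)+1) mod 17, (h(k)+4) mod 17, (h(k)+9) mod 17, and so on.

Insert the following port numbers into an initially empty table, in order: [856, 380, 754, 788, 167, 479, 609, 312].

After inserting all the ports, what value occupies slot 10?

856 hashes to 6; slot 6 is free => place at 6.
380 hashes to 6; 6 taken => place at 7.
754 hashes to 6; 6,7 taken => place at 10.
788 hashes to 6; 6,7,10 taken => place at 15.
167 hashes to 3; slot 3 is free => place at 3.
479 hashes to 5; slot 5 is free => place at 5.
609 hashes to 3; 3 taken => place at 4.
312 hashes to 6; 6,7,10,15,5 taken => place at 14.
Table: [_, _, _, 167, 609, 479, 856, 380, _, _, 754, _, _, _, 312, 788, _]

754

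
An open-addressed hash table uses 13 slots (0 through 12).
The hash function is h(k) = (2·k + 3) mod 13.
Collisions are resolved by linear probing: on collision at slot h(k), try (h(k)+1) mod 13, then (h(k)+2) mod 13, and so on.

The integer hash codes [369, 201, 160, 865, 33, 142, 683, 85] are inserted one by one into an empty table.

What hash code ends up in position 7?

85

Insert 369: h=0, slot 0 empty → index 0.
Insert 201: h=2, slot 2 empty → index 2.
Insert 160: h=11, slot 11 empty → index 11.
Insert 865: h=4, slot 4 empty → index 4.
Insert 33: h=4, slot 4 occupied → index 5.
Insert 142: h=1, slot 1 empty → index 1.
Insert 683: h=4, slots 4,5 occupied → index 6.
Insert 85: h=4, slots 4,5,6 occupied → index 7.
Table: [369, 142, 201, —, 865, 33, 683, 85, —, —, —, 160, —]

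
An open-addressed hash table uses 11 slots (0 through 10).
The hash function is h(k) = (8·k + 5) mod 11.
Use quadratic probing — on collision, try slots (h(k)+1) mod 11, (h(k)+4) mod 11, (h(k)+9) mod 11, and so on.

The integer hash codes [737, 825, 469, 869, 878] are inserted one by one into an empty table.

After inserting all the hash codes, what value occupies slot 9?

Insert 737: h=5, slot 5 empty → index 5.
Insert 825: h=5, slot 5 occupied → index 6.
Insert 469: h=6, slot 6 occupied → index 7.
Insert 869: h=5, slots 5,6 occupied → index 9.
Insert 878: h=0, slot 0 empty → index 0.
Table: [878, -, -, -, -, 737, 825, 469, -, 869, -]

869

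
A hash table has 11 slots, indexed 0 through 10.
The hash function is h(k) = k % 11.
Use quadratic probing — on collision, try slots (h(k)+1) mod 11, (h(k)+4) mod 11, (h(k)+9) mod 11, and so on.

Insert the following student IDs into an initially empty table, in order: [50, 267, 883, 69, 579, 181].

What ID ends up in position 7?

69

50 hashes to 6; slot 6 is free => place at 6.
267 hashes to 3; slot 3 is free => place at 3.
883 hashes to 3; 3 taken => place at 4.
69 hashes to 3; 3,4 taken => place at 7.
579 hashes to 7; 7 taken => place at 8.
181 hashes to 5; slot 5 is free => place at 5.
Table: [—, —, —, 267, 883, 181, 50, 69, 579, —, —]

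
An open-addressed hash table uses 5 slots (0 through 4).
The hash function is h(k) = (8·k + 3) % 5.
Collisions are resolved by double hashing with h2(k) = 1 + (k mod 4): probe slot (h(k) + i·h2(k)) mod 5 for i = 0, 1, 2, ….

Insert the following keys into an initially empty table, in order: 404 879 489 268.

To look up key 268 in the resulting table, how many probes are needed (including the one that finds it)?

2

404 hashes to 0; slot 0 is free => place at 0.
879 hashes to 0, h2=4; 0 taken => place at 4.
489 hashes to 0, h2=2; 0 taken => place at 2.
268 hashes to 2, h2=1; 2 taken => place at 3.
Table: [404, ∅, 489, 268, 879]
Lookup 268: h=2, h2=1, probe 2,3 → found at 3.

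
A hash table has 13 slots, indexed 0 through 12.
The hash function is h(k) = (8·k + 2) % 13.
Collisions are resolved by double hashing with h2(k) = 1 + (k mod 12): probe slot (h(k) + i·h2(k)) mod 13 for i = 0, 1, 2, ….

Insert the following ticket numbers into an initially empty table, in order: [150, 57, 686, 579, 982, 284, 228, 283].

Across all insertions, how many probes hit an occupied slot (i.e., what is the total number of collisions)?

9

150: h=6 => slot 6
57: h=3 => slot 3
686: h=4 => slot 4
579: h=6, h2=4, probe 6,10 => slot 10
982: h=6, h2=11, probe 6,4,2 => slot 2
284: h=12 => slot 12
228: h=6, h2=1, probe 6,7 => slot 7
283: h=4, h2=8, probe 4,12,7,2,10,5 => slot 5
Table: [∅, ∅, 982, 57, 686, 283, 150, 228, ∅, ∅, 579, ∅, 284]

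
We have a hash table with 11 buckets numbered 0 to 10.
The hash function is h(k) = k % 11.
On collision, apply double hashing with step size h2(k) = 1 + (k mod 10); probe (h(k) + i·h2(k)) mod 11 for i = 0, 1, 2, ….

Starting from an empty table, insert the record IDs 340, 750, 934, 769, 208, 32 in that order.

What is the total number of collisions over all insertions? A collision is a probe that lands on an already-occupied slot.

340: h=10 → slot 10
750: h=2 → slot 2
934: h=10, h2=5, probe 10,4 → slot 4
769: h=10, h2=10, probe 10,9 → slot 9
208: h=10, h2=9, probe 10,8 → slot 8
32: h=10, h2=3, probe 10,2,5 → slot 5
Table: [∅, ∅, 750, ∅, 934, 32, ∅, ∅, 208, 769, 340]

5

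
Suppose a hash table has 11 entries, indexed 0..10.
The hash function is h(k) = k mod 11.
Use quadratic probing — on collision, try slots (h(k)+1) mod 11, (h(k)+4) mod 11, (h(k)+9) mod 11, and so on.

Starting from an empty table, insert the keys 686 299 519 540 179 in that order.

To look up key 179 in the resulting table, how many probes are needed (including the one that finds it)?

686: h=4 → slot 4
299: h=2 → slot 2
519: h=2, probe 2,3 → slot 3
540: h=1 → slot 1
179: h=3, probe 3,4,7 → slot 7
Table: [., 540, 299, 519, 686, ., ., 179, ., ., .]
Lookup 179: h=3, probe 3,4,7 → found at 7.

3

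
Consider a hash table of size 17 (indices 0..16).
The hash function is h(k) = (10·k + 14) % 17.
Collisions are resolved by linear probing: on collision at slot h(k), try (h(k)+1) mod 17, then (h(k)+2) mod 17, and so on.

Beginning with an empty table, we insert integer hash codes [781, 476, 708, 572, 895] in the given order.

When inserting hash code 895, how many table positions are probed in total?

Insert 781: h=4, slot 4 empty → index 4.
Insert 476: h=14, slot 14 empty → index 14.
Insert 708: h=5, slot 5 empty → index 5.
Insert 572: h=5, slot 5 occupied → index 6.
Insert 895: h=5, slots 5,6 occupied → index 7.
Table: [_, _, _, _, 781, 708, 572, 895, _, _, _, _, _, _, 476, _, _]

3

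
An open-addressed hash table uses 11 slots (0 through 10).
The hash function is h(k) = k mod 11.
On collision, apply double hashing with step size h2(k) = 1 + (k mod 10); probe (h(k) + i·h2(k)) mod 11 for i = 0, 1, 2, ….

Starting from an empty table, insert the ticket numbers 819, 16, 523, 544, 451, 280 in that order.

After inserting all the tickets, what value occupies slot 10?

Insert 819: h=5, slot 5 empty -> index 5.
Insert 16: h=5, h2=7, slot 5 occupied -> index 1.
Insert 523: h=6, slot 6 empty -> index 6.
Insert 544: h=5, h2=5, slot 5 occupied -> index 10.
Insert 451: h=0, slot 0 empty -> index 0.
Insert 280: h=5, h2=1, slots 5,6 occupied -> index 7.
Table: [451, 16, _, _, _, 819, 523, 280, _, _, 544]

544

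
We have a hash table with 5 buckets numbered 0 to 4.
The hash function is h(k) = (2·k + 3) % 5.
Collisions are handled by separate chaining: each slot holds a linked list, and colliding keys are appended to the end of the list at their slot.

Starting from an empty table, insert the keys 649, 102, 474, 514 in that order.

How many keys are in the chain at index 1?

3

649 -> bucket 1
102 -> bucket 2
474 -> bucket 1 (collision)
514 -> bucket 1 (collision)
Final buckets:
0: _
1: 649 -> 474 -> 514
2: 102
3: _
4: _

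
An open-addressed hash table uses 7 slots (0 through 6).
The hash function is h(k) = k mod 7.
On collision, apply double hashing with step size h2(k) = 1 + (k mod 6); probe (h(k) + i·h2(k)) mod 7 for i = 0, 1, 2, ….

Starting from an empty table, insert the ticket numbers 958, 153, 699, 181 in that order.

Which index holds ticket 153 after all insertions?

958 hashes to 6; slot 6 is free -> place at 6.
153 hashes to 6, h2=4; 6 taken -> place at 3.
699 hashes to 6, h2=4; 6,3 taken -> place at 0.
181 hashes to 6, h2=2; 6 taken -> place at 1.
Table: [699, 181, ∅, 153, ∅, ∅, 958]

3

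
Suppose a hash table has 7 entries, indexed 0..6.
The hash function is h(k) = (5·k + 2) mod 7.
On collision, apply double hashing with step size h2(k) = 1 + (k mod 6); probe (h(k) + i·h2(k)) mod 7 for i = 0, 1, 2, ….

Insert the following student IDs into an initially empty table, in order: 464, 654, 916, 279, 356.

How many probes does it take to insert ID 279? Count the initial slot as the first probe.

Insert 464: h=5, slot 5 empty → index 5.
Insert 654: h=3, slot 3 empty → index 3.
Insert 916: h=4, slot 4 empty → index 4.
Insert 279: h=4, h2=4, slot 4 occupied → index 1.
Insert 356: h=4, h2=3, slot 4 occupied → index 0.
Table: [356, 279, ∅, 654, 916, 464, ∅]

2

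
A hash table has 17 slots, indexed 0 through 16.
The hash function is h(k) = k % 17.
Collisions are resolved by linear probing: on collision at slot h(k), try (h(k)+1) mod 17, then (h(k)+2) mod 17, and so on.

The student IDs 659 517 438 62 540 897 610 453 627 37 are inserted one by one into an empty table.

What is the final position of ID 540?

Insert 659: h=13, slot 13 empty => index 13.
Insert 517: h=7, slot 7 empty => index 7.
Insert 438: h=13, slot 13 occupied => index 14.
Insert 62: h=11, slot 11 empty => index 11.
Insert 540: h=13, slots 13,14 occupied => index 15.
Insert 897: h=13, slots 13,14,15 occupied => index 16.
Insert 610: h=15, slots 15,16 occupied => index 0.
Insert 453: h=11, slot 11 occupied => index 12.
Insert 627: h=15, slots 15,16,0 occupied => index 1.
Insert 37: h=3, slot 3 empty => index 3.
Table: [610, 627, ∅, 37, ∅, ∅, ∅, 517, ∅, ∅, ∅, 62, 453, 659, 438, 540, 897]

15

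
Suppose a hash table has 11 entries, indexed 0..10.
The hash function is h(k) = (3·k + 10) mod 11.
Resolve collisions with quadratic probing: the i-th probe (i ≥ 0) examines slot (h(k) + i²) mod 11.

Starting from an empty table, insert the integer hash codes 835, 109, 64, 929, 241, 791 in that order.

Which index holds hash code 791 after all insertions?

5

Insert 835: h=7, slot 7 empty -> index 7.
Insert 109: h=7, slot 7 occupied -> index 8.
Insert 64: h=4, slot 4 empty -> index 4.
Insert 929: h=3, slot 3 empty -> index 3.
Insert 241: h=7, slots 7,8 occupied -> index 0.
Insert 791: h=7, slots 7,8,0 occupied -> index 5.
Table: [241, ., ., 929, 64, 791, ., 835, 109, ., .]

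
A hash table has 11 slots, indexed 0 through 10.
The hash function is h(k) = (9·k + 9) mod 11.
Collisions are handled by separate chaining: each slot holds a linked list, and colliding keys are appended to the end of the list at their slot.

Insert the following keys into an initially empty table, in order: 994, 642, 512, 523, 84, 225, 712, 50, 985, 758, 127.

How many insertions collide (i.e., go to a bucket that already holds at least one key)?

5

994 → bucket 1
642 → bucket 1 (collision)
512 → bucket 8
523 → bucket 8 (collision)
84 → bucket 6
225 → bucket 10
712 → bucket 4
50 → bucket 8 (collision)
985 → bucket 8 (collision)
758 → bucket 0
127 → bucket 8 (collision)
Final buckets:
0: 758
1: 994 -> 642
2: .
3: .
4: 712
5: .
6: 84
7: .
8: 512 -> 523 -> 50 -> 985 -> 127
9: .
10: 225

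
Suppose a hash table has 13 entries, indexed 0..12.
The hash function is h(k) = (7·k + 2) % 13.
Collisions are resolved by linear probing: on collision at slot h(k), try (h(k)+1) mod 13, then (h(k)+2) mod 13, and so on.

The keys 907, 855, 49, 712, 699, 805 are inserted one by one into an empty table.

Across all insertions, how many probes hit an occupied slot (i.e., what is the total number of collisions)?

14

907: h=7 -> slot 7
855: h=7, probe 7,8 -> slot 8
49: h=7, probe 7,8,9 -> slot 9
712: h=7, probe 7,8,9,10 -> slot 10
699: h=7, probe 7,8,9,10,11 -> slot 11
805: h=8, probe 8,9,10,11,12 -> slot 12
Table: [_, _, _, _, _, _, _, 907, 855, 49, 712, 699, 805]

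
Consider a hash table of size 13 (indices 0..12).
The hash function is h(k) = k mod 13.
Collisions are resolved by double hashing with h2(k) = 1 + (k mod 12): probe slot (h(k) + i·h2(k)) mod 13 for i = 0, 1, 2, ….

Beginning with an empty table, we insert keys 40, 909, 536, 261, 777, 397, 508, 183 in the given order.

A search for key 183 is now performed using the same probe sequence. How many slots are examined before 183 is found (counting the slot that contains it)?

40: h=1 → slot 1
909: h=12 → slot 12
536: h=3 → slot 3
261: h=1, h2=10, probe 1,11 → slot 11
777: h=10 → slot 10
397: h=7 → slot 7
508: h=1, h2=5, probe 1,6 → slot 6
183: h=1, h2=4, probe 1,5 → slot 5
Table: [—, 40, —, 536, —, 183, 508, 397, —, —, 777, 261, 909]
Lookup 183: h=1, h2=4, probe 1,5 → found at 5.

2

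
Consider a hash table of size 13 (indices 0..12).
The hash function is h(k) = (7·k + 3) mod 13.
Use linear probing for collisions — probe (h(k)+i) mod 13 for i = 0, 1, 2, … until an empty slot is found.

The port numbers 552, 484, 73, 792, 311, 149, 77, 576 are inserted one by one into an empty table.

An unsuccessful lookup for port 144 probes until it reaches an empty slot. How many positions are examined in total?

552 hashes to 6; slot 6 is free → place at 6.
484 hashes to 11; slot 11 is free → place at 11.
73 hashes to 7; slot 7 is free → place at 7.
792 hashes to 9; slot 9 is free → place at 9.
311 hashes to 9; 9 taken → place at 10.
149 hashes to 6; 6,7 taken → place at 8.
77 hashes to 9; 9,10,11 taken → place at 12.
576 hashes to 5; slot 5 is free → place at 5.
Table: [∅, ∅, ∅, ∅, ∅, 576, 552, 73, 149, 792, 311, 484, 77]
Lookup 144: h=10, probe 10,11,12,0 → slot 0 empty, not found.

4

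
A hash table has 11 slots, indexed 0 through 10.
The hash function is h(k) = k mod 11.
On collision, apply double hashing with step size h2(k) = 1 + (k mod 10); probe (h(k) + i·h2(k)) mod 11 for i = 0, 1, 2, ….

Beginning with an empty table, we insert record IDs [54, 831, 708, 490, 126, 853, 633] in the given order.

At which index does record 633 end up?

Insert 54: h=10, slot 10 empty → index 10.
Insert 831: h=6, slot 6 empty → index 6.
Insert 708: h=4, slot 4 empty → index 4.
Insert 490: h=6, h2=1, slot 6 occupied → index 7.
Insert 126: h=5, slot 5 empty → index 5.
Insert 853: h=6, h2=4, slots 6,10 occupied → index 3.
Insert 633: h=6, h2=4, slots 6,10,3,7 occupied → index 0.
Table: [633, -, -, 853, 708, 126, 831, 490, -, -, 54]

0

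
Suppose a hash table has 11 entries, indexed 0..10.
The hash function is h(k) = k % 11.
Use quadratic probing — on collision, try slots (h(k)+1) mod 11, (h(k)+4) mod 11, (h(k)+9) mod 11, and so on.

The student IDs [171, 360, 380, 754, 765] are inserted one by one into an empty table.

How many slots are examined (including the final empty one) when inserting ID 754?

3

Insert 171: h=6, slot 6 empty -> index 6.
Insert 360: h=8, slot 8 empty -> index 8.
Insert 380: h=6, slot 6 occupied -> index 7.
Insert 754: h=6, slots 6,7 occupied -> index 10.
Insert 765: h=6, slots 6,7,10 occupied -> index 4.
Table: [-, -, -, -, 765, -, 171, 380, 360, -, 754]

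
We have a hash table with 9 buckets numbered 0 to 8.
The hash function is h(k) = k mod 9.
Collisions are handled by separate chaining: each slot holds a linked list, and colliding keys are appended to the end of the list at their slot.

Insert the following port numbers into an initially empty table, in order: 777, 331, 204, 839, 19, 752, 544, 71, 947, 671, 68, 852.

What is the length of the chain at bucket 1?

1

Insert 777: h=3, bucket 3 empty → new chain.
Insert 331: h=7, bucket 7 empty → new chain.
Insert 204: h=6, bucket 6 empty → new chain.
Insert 839: h=2, bucket 2 empty → new chain.
Insert 19: h=1, bucket 1 empty → new chain.
Insert 752: h=5, bucket 5 empty → new chain.
Insert 544: h=4, bucket 4 empty → new chain.
Insert 71: h=8, bucket 8 empty → new chain.
Insert 947: h=2, bucket 2 nonempty → append to chain.
Insert 671: h=5, bucket 5 nonempty → append to chain.
Insert 68: h=5, bucket 5 nonempty → append to chain.
Insert 852: h=6, bucket 6 nonempty → append to chain.
Final buckets:
0: _
1: 19
2: 839 -> 947
3: 777
4: 544
5: 752 -> 671 -> 68
6: 204 -> 852
7: 331
8: 71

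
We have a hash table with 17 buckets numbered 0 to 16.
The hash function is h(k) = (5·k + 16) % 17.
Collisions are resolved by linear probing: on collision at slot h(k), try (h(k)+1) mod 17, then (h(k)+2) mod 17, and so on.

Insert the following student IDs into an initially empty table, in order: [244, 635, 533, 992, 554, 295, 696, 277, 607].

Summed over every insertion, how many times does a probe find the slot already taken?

244: h=12 => slot 12
635: h=12, probe 12,13 => slot 13
533: h=12, probe 12,13,14 => slot 14
992: h=12, probe 12,13,14,15 => slot 15
554: h=15, probe 15,16 => slot 16
295: h=12, probe 12,13,14,15,16,0 => slot 0
696: h=11 => slot 11
277: h=7 => slot 7
607: h=8 => slot 8
Table: [295, —, —, —, —, —, —, 277, 607, —, —, 696, 244, 635, 533, 992, 554]

12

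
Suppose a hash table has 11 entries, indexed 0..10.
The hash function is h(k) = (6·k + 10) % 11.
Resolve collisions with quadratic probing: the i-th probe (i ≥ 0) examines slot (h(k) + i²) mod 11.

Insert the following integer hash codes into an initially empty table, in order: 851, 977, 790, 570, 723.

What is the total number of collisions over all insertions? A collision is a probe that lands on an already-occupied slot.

3

851: h=1 -> slot 1
977: h=9 -> slot 9
790: h=9, probe 9,10 -> slot 10
570: h=9, probe 9,10,2 -> slot 2
723: h=3 -> slot 3
Table: [∅, 851, 570, 723, ∅, ∅, ∅, ∅, ∅, 977, 790]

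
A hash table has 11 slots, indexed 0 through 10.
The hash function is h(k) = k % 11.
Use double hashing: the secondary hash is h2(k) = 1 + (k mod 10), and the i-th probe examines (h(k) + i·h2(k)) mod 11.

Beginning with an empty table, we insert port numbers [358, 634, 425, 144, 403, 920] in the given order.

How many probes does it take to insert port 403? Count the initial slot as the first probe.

2

Insert 358: h=6, slot 6 empty → index 6.
Insert 634: h=7, slot 7 empty → index 7.
Insert 425: h=7, h2=6, slot 7 occupied → index 2.
Insert 144: h=1, slot 1 empty → index 1.
Insert 403: h=7, h2=4, slot 7 occupied → index 0.
Insert 920: h=7, h2=1, slot 7 occupied → index 8.
Table: [403, 144, 425, _, _, _, 358, 634, 920, _, _]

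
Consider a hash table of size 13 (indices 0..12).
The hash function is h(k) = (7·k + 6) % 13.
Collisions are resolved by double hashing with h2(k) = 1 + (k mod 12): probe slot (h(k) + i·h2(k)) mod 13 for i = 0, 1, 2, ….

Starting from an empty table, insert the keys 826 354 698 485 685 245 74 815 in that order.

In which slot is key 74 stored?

7

826: h=3 -> slot 3
354: h=1 -> slot 1
698: h=4 -> slot 4
485: h=8 -> slot 8
685: h=4, h2=2, probe 4,6 -> slot 6
245: h=5 -> slot 5
74: h=4, h2=3, probe 4,7 -> slot 7
815: h=4, h2=12, probe 4,3,2 -> slot 2
Table: [∅, 354, 815, 826, 698, 245, 685, 74, 485, ∅, ∅, ∅, ∅]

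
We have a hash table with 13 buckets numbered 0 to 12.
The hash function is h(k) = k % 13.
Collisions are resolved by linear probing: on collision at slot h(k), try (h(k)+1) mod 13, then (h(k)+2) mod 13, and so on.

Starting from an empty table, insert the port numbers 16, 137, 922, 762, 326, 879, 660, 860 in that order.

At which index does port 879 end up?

9

16 hashes to 3; slot 3 is free → place at 3.
137 hashes to 7; slot 7 is free → place at 7.
922 hashes to 12; slot 12 is free → place at 12.
762 hashes to 8; slot 8 is free → place at 8.
326 hashes to 1; slot 1 is free → place at 1.
879 hashes to 8; 8 taken → place at 9.
660 hashes to 10; slot 10 is free → place at 10.
860 hashes to 2; slot 2 is free → place at 2.
Table: [∅, 326, 860, 16, ∅, ∅, ∅, 137, 762, 879, 660, ∅, 922]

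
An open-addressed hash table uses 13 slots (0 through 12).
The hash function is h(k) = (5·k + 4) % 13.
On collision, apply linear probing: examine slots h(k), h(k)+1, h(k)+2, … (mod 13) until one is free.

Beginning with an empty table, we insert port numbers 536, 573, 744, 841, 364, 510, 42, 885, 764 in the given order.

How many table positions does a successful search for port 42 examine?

6

536 hashes to 6; slot 6 is free → place at 6.
573 hashes to 9; slot 9 is free → place at 9.
744 hashes to 6; 6 taken → place at 7.
841 hashes to 10; slot 10 is free → place at 10.
364 hashes to 4; slot 4 is free → place at 4.
510 hashes to 6; 6,7 taken → place at 8.
42 hashes to 6; 6,7,8,9,10 taken → place at 11.
885 hashes to 9; 9,10,11 taken → place at 12.
764 hashes to 2; slot 2 is free → place at 2.
Table: [-, -, 764, -, 364, -, 536, 744, 510, 573, 841, 42, 885]
Lookup 42: h=6, probe 6,7,8,9,10,11 → found at 11.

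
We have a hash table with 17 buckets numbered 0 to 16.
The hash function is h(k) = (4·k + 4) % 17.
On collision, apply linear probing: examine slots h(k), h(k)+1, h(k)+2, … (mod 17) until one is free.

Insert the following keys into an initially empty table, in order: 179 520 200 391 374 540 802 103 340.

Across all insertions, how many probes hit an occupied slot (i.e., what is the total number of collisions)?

179: h=6 => slot 6
520: h=10 => slot 10
200: h=5 => slot 5
391: h=4 => slot 4
374: h=4, probe 4,5,6,7 => slot 7
540: h=5, probe 5,6,7,8 => slot 8
802: h=16 => slot 16
103: h=8, probe 8,9 => slot 9
340: h=4, probe 4,5,6,7,8,9,10,11 => slot 11
Table: [-, -, -, -, 391, 200, 179, 374, 540, 103, 520, 340, -, -, -, -, 802]

14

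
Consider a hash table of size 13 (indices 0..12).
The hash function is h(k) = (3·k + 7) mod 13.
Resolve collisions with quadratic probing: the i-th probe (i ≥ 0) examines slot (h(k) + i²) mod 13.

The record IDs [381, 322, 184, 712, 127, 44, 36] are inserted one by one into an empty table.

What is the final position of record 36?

381 hashes to 6; slot 6 is free => place at 6.
322 hashes to 11; slot 11 is free => place at 11.
184 hashes to 0; slot 0 is free => place at 0.
712 hashes to 11; 11 taken => place at 12.
127 hashes to 11; 11,12 taken => place at 2.
44 hashes to 9; slot 9 is free => place at 9.
36 hashes to 11; 11,12,2 taken => place at 7.
Table: [184, —, 127, —, —, —, 381, 36, —, 44, —, 322, 712]

7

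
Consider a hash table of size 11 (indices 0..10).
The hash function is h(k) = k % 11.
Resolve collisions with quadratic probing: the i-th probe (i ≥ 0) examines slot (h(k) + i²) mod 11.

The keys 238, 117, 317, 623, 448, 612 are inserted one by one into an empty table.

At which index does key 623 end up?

0

238 hashes to 7; slot 7 is free → place at 7.
117 hashes to 7; 7 taken → place at 8.
317 hashes to 9; slot 9 is free → place at 9.
623 hashes to 7; 7,8 taken → place at 0.
448 hashes to 8; 8,9 taken → place at 1.
612 hashes to 7; 7,8,0 taken → place at 5.
Table: [623, 448, _, _, _, 612, _, 238, 117, 317, _]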